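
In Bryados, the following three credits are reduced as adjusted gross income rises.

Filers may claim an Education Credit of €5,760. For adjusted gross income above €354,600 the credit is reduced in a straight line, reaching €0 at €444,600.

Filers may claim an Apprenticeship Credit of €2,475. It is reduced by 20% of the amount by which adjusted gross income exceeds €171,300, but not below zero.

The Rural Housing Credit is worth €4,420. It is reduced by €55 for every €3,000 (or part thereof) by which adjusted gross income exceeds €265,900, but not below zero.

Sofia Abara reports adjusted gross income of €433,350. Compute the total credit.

Education Credit: €433,350 is €78,750 into a €90,000 phase-out range, leaving 11,250/90,000 of the credit: €5,760 × 11,250/90,000 = €720.
Apprenticeship Credit: 20% of the €262,050 excess over €171,300 is €52,410 ≥ base, so the credit is €0.
Rural Housing Credit: income exceeds €265,900 by €167,450, which is 56 full-or-partial €3,000 increments; reduction = 56 × €55 = €3,080, leaving €1,340.
Total: €720 + €0 + €1,340 = €2,060.

€2,060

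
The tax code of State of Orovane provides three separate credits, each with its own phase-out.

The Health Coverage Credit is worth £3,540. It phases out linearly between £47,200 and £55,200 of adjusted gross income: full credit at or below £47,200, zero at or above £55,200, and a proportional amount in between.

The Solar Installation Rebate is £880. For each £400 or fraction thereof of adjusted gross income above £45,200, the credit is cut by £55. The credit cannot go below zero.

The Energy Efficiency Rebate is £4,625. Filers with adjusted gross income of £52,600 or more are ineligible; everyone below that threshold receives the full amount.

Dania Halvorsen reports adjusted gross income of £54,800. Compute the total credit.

Health Coverage Credit: £54,800 is £7,600 into a £8,000 phase-out range, leaving 400/8,000 of the credit: £3,540 × 400/8,000 = £177.
Solar Installation Rebate: income exceeds £45,200 by £9,600 → 24 increments × £55 = £1,320 ≥ base, so the credit is £0.
Energy Efficiency Rebate: £54,800 meets or exceeds the £52,600 cutoff, so the credit is £0.
Total: £177 + £0 + £0 = £177.

£177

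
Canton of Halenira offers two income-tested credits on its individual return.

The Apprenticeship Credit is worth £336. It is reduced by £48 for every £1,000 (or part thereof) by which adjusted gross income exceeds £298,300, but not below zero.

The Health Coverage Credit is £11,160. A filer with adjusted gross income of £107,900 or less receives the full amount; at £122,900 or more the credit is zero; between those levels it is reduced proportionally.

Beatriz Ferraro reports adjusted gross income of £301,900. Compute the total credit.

Apprenticeship Credit: income exceeds £298,300 by £3,600, which is 4 full-or-partial £1,000 increments; reduction = 4 × £48 = £192, leaving £144.
Health Coverage Credit: £301,900 is at or above £122,900, so the credit is £0.
Total: £144 + £0 = £144.

£144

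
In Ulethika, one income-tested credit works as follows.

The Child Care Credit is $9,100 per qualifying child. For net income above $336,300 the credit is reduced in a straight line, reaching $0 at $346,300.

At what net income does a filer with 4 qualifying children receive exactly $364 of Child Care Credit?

$346,200

Full credit = 4 × $9,100 = $36,400.
$364 is 364/36,400 of the full $36,400, so 36,036/36,400 of the $10,000 range has been used: income = $336,300 + $10,000 × 36,036/36,400 = $346,200.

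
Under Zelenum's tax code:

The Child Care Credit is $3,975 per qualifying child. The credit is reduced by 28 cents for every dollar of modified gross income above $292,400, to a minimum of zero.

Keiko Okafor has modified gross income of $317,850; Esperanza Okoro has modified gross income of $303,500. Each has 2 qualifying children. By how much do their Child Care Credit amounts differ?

$4,018

Keiko ($317,850): Child Care Credit: base = 2 × $3,975 = $7,950. 28% of the $25,450 excess over $292,400 is $7,126; credit = $7,950 − $7,126 = $824.
Esperanza ($303,500): Child Care Credit: base = 2 × $3,975 = $7,950. 28% of the $11,100 excess over $292,400 is $3,108; credit = $7,950 − $3,108 = $4,842.
Difference: |$824 − $4,842| = $4,018.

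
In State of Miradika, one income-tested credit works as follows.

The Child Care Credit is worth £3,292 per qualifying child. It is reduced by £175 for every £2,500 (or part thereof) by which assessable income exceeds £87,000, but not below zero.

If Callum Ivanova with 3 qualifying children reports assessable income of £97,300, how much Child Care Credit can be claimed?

Child Care Credit: base = 3 × £3,292 = £9,876. income exceeds £87,000 by £10,300, which is 5 full-or-partial £2,500 increments; reduction = 5 × £175 = £875, leaving £9,001.

£9,001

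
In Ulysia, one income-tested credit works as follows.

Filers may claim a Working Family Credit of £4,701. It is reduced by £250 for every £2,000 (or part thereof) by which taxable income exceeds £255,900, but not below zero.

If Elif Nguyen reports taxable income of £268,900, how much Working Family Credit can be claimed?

£2,951

Working Family Credit: income exceeds £255,900 by £13,000, which is 7 full-or-partial £2,000 increments; reduction = 7 × £250 = £1,750, leaving £2,951.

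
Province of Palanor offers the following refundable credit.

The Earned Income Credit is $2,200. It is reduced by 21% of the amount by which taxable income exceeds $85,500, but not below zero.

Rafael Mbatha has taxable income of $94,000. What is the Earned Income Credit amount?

Earned Income Credit: 21% of the $8,500 excess over $85,500 is $1,785; credit = $2,200 − $1,785 = $415.

$415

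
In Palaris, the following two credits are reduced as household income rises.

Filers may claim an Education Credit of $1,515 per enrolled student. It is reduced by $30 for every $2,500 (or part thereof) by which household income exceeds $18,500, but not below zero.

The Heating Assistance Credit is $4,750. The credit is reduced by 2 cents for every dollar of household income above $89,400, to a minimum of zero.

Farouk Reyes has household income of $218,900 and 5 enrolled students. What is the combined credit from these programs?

Education Credit: base = 5 × $1,515 = $7,575. income exceeds $18,500 by $200,400, which is 81 full-or-partial $2,500 increments; reduction = 81 × $30 = $2,430, leaving $5,145.
Heating Assistance Credit: 2% of the $129,500 excess over $89,400 is $2,590; credit = $4,750 − $2,590 = $2,160.
Total: $5,145 + $2,160 = $7,305.

$7,305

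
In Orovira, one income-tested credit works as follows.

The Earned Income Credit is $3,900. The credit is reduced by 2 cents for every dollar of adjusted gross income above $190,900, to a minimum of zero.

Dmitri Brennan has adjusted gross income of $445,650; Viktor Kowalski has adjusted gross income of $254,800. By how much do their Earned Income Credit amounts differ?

$2,622

Dmitri ($445,650): Earned Income Credit: 2% of the $254,750 excess over $190,900 is $5,095 ≥ base, so the credit is $0.
Viktor ($254,800): Earned Income Credit: 2% of the $63,900 excess over $190,900 is $1,278; credit = $3,900 − $1,278 = $2,622.
Difference: |$0 − $2,622| = $2,622.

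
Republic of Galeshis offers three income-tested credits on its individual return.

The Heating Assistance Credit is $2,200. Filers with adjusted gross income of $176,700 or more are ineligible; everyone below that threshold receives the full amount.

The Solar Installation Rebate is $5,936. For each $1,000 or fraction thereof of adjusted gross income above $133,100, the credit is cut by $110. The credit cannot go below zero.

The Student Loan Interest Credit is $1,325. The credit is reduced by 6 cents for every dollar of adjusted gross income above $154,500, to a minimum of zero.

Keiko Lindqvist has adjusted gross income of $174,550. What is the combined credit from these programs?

Heating Assistance Credit: $174,550 is below the $176,700 cutoff, so the full $2,200 applies.
Solar Installation Rebate: income exceeds $133,100 by $41,450, which is 42 full-or-partial $1,000 increments; reduction = 42 × $110 = $4,620, leaving $1,316.
Student Loan Interest Credit: 6% of the $20,050 excess over $154,500 is $1,203; credit = $1,325 − $1,203 = $122.
Total: $2,200 + $1,316 + $122 = $3,638.

$3,638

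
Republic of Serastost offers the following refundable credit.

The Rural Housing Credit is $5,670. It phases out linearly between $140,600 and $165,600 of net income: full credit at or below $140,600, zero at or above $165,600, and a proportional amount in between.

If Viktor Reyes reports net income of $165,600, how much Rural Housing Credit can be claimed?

Rural Housing Credit: $165,600 is at or above $165,600, so the credit is $0.

$0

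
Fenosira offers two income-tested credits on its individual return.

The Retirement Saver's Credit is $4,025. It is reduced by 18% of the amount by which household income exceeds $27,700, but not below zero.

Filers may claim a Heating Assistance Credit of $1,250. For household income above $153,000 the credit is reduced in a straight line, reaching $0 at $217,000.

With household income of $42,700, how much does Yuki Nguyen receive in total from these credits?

Retirement Saver's Credit: 18% of the $15,000 excess over $27,700 is $2,700; credit = $4,025 − $2,700 = $1,325.
Heating Assistance Credit: $42,700 is at or below the $153,000 threshold, so the full $1,250 applies.
Total: $1,325 + $1,250 = $2,575.

$2,575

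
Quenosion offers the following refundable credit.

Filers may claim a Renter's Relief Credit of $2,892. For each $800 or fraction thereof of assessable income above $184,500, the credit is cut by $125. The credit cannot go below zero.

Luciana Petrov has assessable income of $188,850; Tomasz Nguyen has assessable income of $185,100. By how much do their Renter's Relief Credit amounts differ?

Luciana ($188,850): Renter's Relief Credit: income exceeds $184,500 by $4,350, which is 6 full-or-partial $800 increments; reduction = 6 × $125 = $750, leaving $2,142.
Tomasz ($185,100): Renter's Relief Credit: income exceeds $184,500 by $600, which is 1 full-or-partial $800 increment; reduction = 1 × $125 = $125, leaving $2,767.
Difference: |$2,142 − $2,767| = $625.

$625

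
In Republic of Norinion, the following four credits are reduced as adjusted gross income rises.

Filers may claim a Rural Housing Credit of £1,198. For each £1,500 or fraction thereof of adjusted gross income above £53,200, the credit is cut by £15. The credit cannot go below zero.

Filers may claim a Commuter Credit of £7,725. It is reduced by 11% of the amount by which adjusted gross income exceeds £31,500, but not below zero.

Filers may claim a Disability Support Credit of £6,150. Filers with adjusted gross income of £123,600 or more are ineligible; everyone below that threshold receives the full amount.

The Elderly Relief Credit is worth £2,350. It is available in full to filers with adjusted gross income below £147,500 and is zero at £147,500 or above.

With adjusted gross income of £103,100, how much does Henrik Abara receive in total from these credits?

Rural Housing Credit: income exceeds £53,200 by £49,900, which is 34 full-or-partial £1,500 increments; reduction = 34 × £15 = £510, leaving £688.
Commuter Credit: 11% of the £71,600 excess over £31,500 is £7,876 ≥ base, so the credit is £0.
Disability Support Credit: £103,100 is below the £123,600 cutoff, so the full £6,150 applies.
Elderly Relief Credit: £103,100 is below the £147,500 cutoff, so the full £2,350 applies.
Total: £688 + £0 + £6,150 + £2,350 = £9,188.

£9,188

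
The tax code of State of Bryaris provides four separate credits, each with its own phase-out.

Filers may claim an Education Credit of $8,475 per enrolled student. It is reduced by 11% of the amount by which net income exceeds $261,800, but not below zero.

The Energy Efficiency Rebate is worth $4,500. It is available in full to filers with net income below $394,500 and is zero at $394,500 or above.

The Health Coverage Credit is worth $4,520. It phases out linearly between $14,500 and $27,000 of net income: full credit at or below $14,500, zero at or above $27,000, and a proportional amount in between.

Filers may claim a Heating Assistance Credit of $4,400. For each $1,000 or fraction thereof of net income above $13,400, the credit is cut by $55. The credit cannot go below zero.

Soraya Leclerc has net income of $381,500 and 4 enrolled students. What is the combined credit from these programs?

Education Credit: base = 4 × $8,475 = $33,900. 11% of the $119,700 excess over $261,800 is $13,167; credit = $33,900 − $13,167 = $20,733.
Energy Efficiency Rebate: $381,500 is below the $394,500 cutoff, so the full $4,500 applies.
Health Coverage Credit: $381,500 is at or above $27,000, so the credit is $0.
Heating Assistance Credit: income exceeds $13,400 by $368,100 → 369 increments × $55 = $20,295 ≥ base, so the credit is $0.
Total: $20,733 + $4,500 + $0 + $0 = $25,233.

$25,233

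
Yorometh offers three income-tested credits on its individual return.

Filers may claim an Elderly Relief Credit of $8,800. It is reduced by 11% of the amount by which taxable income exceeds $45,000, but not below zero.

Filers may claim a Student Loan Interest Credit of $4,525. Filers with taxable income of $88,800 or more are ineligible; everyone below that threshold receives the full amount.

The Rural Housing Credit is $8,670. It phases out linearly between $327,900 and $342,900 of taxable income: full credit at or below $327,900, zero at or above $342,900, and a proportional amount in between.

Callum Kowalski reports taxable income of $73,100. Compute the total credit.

Elderly Relief Credit: 11% of the $28,100 excess over $45,000 is $3,091; credit = $8,800 − $3,091 = $5,709.
Student Loan Interest Credit: $73,100 is below the $88,800 cutoff, so the full $4,525 applies.
Rural Housing Credit: $73,100 is at or below the $327,900 threshold, so the full $8,670 applies.
Total: $5,709 + $4,525 + $8,670 = $18,904.

$18,904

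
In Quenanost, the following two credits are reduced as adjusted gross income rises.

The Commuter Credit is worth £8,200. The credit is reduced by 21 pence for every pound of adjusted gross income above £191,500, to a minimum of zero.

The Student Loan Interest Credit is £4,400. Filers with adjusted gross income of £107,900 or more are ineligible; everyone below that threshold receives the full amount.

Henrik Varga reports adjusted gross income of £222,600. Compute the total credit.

£1,669

Commuter Credit: 21% of the £31,100 excess over £191,500 is £6,531; credit = £8,200 − £6,531 = £1,669.
Student Loan Interest Credit: £222,600 meets or exceeds the £107,900 cutoff, so the credit is £0.
Total: £1,669 + £0 = £1,669.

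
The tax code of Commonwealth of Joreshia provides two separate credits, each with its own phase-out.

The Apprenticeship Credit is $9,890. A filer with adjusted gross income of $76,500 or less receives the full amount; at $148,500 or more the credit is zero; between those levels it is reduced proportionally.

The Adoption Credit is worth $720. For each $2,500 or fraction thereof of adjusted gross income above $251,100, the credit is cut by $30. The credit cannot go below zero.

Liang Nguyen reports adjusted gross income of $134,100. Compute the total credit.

Apprenticeship Credit: $134,100 is $57,600 into a $72,000 phase-out range, leaving 14,400/72,000 of the credit: $9,890 × 14,400/72,000 = $1,978.
Adoption Credit: $134,100 is at or below the $251,100 threshold, so the full $720 applies.
Total: $1,978 + $720 = $2,698.

$2,698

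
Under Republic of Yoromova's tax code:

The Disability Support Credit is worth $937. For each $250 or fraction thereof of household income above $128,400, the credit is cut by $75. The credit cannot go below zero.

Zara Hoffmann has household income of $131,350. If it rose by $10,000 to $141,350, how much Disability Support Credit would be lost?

At $131,350 — income exceeds $128,400 by $2,950, which is 12 full-or-partial $250 increments; reduction = 12 × $75 = $900, leaving $37.
At $141,350 — income exceeds $128,400 by $12,950 → 52 increments × $75 = $3,900 ≥ base, so the credit is $0.
Lost: $37 − $0 = $37.

$37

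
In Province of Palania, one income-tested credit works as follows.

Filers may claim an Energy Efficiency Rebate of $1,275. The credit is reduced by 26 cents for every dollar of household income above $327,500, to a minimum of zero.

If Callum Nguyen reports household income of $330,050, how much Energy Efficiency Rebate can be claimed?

Energy Efficiency Rebate: 26% of the $2,550 excess over $327,500 is $663; credit = $1,275 − $663 = $612.

$612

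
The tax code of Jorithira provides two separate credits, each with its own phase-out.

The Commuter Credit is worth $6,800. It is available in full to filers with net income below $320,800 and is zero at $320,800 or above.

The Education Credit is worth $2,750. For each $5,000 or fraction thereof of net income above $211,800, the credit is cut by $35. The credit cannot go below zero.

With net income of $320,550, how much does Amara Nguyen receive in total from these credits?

Commuter Credit: $320,550 is below the $320,800 cutoff, so the full $6,800 applies.
Education Credit: income exceeds $211,800 by $108,750, which is 22 full-or-partial $5,000 increments; reduction = 22 × $35 = $770, leaving $1,980.
Total: $6,800 + $1,980 = $8,780.

$8,780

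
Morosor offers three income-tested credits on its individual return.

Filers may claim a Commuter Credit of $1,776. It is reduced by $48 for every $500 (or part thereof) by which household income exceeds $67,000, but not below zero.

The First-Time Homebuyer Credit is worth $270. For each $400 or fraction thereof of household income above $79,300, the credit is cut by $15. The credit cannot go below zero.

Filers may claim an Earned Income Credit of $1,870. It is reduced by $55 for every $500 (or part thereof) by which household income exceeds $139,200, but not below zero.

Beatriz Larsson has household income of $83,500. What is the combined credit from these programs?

Commuter Credit: income exceeds $67,000 by $16,500, which is 33 full-or-partial $500 increments; reduction = 33 × $48 = $1,584, leaving $192.
First-Time Homebuyer Credit: income exceeds $79,300 by $4,200, which is 11 full-or-partial $400 increments; reduction = 11 × $15 = $165, leaving $105.
Earned Income Credit: $83,500 is at or below the $139,200 threshold, so the full $1,870 applies.
Total: $192 + $105 + $1,870 = $2,167.

$2,167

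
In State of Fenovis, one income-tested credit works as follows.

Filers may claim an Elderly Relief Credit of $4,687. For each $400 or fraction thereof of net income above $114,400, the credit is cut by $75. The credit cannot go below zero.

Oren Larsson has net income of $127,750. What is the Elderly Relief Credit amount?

Elderly Relief Credit: income exceeds $114,400 by $13,350, which is 34 full-or-partial $400 increments; reduction = 34 × $75 = $2,550, leaving $2,137.

$2,137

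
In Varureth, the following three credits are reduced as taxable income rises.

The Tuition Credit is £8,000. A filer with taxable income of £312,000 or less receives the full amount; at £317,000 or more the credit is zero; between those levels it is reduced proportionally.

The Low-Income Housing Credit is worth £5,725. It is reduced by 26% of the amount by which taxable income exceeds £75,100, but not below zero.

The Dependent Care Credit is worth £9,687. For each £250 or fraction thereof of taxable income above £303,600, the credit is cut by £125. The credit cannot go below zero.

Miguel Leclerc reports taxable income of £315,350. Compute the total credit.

£6,452

Tuition Credit: £315,350 is £3,350 into a £5,000 phase-out range, leaving 1,650/5,000 of the credit: £8,000 × 1,650/5,000 = £2,640.
Low-Income Housing Credit: 26% of the £240,250 excess over £75,100 is £62,465 ≥ base, so the credit is £0.
Dependent Care Credit: income exceeds £303,600 by £11,750, which is 47 full-or-partial £250 increments; reduction = 47 × £125 = £5,875, leaving £3,812.
Total: £2,640 + £0 + £3,812 = £6,452.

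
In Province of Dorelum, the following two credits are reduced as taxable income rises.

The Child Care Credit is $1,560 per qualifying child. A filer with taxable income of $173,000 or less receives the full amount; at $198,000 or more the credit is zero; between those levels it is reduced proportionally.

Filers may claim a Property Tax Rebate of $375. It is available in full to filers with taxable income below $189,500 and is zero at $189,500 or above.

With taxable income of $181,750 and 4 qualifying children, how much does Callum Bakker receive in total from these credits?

Child Care Credit: base = 4 × $1,560 = $6,240. $181,750 is $8,750 into a $25,000 phase-out range, leaving 16,250/25,000 of the credit: $6,240 × 16,250/25,000 = $4,056.
Property Tax Rebate: $181,750 is below the $189,500 cutoff, so the full $375 applies.
Total: $4,056 + $375 = $4,431.

$4,431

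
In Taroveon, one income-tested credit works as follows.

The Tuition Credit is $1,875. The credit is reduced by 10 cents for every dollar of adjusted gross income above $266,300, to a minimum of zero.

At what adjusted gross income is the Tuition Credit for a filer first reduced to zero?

The credit falls by 10% of each dollar above $266,300, so it reaches zero when the excess is $1,875 / 10% = $18,750: income = $266,300 + $18,750 = $285,050.

$285,050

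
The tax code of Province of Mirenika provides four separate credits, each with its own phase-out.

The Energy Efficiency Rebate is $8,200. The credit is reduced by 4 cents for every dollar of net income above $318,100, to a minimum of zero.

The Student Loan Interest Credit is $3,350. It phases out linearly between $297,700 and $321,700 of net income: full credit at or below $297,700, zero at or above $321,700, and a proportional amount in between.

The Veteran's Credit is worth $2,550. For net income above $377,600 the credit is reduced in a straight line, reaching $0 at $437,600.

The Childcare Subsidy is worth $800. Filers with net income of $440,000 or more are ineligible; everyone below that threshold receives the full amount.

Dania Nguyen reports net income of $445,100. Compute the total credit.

Energy Efficiency Rebate: 4% of the $127,000 excess over $318,100 is $5,080; credit = $8,200 − $5,080 = $3,120.
Student Loan Interest Credit: $445,100 is at or above $321,700, so the credit is $0.
Veteran's Credit: $445,100 is at or above $437,600, so the credit is $0.
Childcare Subsidy: $445,100 meets or exceeds the $440,000 cutoff, so the credit is $0.
Total: $3,120 + $0 + $0 + $0 = $3,120.

$3,120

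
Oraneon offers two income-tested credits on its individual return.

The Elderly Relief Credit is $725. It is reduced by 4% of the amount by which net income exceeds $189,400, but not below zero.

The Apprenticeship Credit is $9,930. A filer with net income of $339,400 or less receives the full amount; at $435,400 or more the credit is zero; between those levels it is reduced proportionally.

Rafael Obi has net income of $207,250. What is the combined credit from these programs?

Elderly Relief Credit: 4% of the $17,850 excess over $189,400 is $714; credit = $725 − $714 = $11.
Apprenticeship Credit: $207,250 is at or below the $339,400 threshold, so the full $9,930 applies.
Total: $11 + $9,930 = $9,941.

$9,941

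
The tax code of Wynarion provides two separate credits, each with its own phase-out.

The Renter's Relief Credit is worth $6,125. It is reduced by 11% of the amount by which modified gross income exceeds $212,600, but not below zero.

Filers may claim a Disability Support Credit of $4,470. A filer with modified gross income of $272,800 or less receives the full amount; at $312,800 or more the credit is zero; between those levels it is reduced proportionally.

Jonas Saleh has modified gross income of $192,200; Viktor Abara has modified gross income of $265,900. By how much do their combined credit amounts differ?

Jonas ($192,200): Renter's Relief Credit: $192,200 is at or below the $212,600 threshold, so the full $6,125 applies. Disability Support Credit: $192,200 is at or below the $272,800 threshold, so the full $4,470 applies. total $6,125 + $4,470 = $10,595
Viktor ($265,900): Renter's Relief Credit: 11% of the $53,300 excess over $212,600 is $5,863; credit = $6,125 − $5,863 = $262. Disability Support Credit: $265,900 is at or below the $272,800 threshold, so the full $4,470 applies. total $262 + $4,470 = $4,732
Difference: |$10,595 − $4,732| = $5,863.

$5,863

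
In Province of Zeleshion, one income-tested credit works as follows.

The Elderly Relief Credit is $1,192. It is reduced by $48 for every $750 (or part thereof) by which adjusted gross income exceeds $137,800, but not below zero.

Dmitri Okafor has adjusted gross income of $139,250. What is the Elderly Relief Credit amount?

Elderly Relief Credit: income exceeds $137,800 by $1,450, which is 2 full-or-partial $750 increments; reduction = 2 × $48 = $96, leaving $1,096.

$1,096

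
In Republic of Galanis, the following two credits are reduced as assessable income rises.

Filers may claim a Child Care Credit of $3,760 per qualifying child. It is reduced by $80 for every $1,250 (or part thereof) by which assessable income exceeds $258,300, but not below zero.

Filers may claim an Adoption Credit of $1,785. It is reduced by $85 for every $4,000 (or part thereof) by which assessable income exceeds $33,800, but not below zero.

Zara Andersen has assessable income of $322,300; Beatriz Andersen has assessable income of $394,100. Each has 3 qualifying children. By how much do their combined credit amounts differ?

Zara ($322,300): Child Care Credit: base = 3 × $3,760 = $11,280. income exceeds $258,300 by $64,000, which is 52 full-or-partial $1,250 increments; reduction = 52 × $80 = $4,160, leaving $7,120. Adoption Credit: income exceeds $33,800 by $288,500 → 73 increments × $85 = $6,205 ≥ base, so the credit is $0. total $7,120 + $0 = $7,120
Beatriz ($394,100): Child Care Credit: base = 3 × $3,760 = $11,280. income exceeds $258,300 by $135,800, which is 109 full-or-partial $1,250 increments; reduction = 109 × $80 = $8,720, leaving $2,560. Adoption Credit: income exceeds $33,800 by $360,300 → 91 increments × $85 = $7,735 ≥ base, so the credit is $0. total $2,560 + $0 = $2,560
Difference: |$7,120 − $2,560| = $4,560.

$4,560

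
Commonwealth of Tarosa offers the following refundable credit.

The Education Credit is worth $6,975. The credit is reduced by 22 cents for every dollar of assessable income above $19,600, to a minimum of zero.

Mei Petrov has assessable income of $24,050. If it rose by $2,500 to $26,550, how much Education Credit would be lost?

$550

At $24,050 — 22% of the $4,450 excess over $19,600 is $979; credit = $6,975 − $979 = $5,996.
At $26,550 — 22% of the $6,950 excess over $19,600 is $1,529; credit = $6,975 − $1,529 = $5,446.
Lost: $5,996 − $5,446 = $550.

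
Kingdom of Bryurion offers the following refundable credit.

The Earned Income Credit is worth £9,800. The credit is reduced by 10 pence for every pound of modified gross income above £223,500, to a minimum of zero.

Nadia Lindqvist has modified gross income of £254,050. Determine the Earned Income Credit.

£6,745

Earned Income Credit: 10% of the £30,550 excess over £223,500 is £3,055; credit = £9,800 − £3,055 = £6,745.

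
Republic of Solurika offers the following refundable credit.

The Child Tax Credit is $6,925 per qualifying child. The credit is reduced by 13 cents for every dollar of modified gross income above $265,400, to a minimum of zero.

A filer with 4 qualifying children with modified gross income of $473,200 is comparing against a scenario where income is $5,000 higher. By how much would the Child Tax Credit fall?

At $473,200 — base = 4 × $6,925 = $27,700. 13% of the $207,800 excess over $265,400 is $27,014; credit = $27,700 − $27,014 = $686.
At $478,200 — base = 4 × $6,925 = $27,700. 13% of the $212,800 excess over $265,400 is $27,664; credit = $27,700 − $27,664 = $36.
Lost: $686 − $36 = $650.

$650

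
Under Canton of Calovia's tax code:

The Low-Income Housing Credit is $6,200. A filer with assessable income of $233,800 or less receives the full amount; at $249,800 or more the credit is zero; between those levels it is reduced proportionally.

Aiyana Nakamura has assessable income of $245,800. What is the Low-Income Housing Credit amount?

Low-Income Housing Credit: $245,800 is $12,000 into a $16,000 phase-out range, leaving 4,000/16,000 of the credit: $6,200 × 4,000/16,000 = $1,550.

$1,550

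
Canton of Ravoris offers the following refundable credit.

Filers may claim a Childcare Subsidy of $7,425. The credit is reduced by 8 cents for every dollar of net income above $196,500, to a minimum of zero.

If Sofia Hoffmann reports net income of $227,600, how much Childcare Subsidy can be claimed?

$4,937

Childcare Subsidy: 8% of the $31,100 excess over $196,500 is $2,488; credit = $7,425 − $2,488 = $4,937.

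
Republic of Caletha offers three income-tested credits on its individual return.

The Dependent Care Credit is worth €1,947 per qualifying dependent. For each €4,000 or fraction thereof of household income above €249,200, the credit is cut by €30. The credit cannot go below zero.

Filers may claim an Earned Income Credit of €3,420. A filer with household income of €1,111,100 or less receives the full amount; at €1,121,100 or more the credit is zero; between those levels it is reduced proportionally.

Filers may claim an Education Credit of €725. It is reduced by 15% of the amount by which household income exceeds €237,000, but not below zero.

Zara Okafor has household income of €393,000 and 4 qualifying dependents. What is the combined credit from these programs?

Dependent Care Credit: base = 4 × €1,947 = €7,788. income exceeds €249,200 by €143,800, which is 36 full-or-partial €4,000 increments; reduction = 36 × €30 = €1,080, leaving €6,708.
Earned Income Credit: €393,000 is at or below the €1,111,100 threshold, so the full €3,420 applies.
Education Credit: 15% of the €156,000 excess over €237,000 is €23,400 ≥ base, so the credit is €0.
Total: €6,708 + €3,420 + €0 = €10,128.

€10,128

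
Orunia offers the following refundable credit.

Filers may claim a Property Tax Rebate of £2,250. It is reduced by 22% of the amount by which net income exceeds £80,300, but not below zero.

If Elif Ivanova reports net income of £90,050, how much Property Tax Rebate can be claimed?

Property Tax Rebate: 22% of the £9,750 excess over £80,300 is £2,145; credit = £2,250 − £2,145 = £105.

£105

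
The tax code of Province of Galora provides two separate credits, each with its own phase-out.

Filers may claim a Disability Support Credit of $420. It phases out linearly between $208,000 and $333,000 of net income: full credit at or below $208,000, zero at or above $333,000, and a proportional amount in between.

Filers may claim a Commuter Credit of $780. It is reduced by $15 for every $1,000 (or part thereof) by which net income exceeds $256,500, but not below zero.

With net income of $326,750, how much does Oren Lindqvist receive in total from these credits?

$21

Disability Support Credit: $326,750 is $118,750 into a $125,000 phase-out range, leaving 6,250/125,000 of the credit: $420 × 6,250/125,000 = $21.
Commuter Credit: income exceeds $256,500 by $70,250 → 71 increments × $15 = $1,065 ≥ base, so the credit is $0.
Total: $21 + $0 = $21.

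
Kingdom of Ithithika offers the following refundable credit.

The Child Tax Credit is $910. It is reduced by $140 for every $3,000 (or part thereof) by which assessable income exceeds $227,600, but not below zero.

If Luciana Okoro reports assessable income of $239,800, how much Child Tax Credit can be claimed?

$210

Child Tax Credit: income exceeds $227,600 by $12,200, which is 5 full-or-partial $3,000 increments; reduction = 5 × $140 = $700, leaving $210.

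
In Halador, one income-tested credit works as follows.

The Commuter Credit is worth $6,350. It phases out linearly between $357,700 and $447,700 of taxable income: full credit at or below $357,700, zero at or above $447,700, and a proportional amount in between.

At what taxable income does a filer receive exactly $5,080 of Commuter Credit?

$375,700

$5,080 is 5,080/6,350 of the full $6,350, so 1,270/6,350 of the $90,000 range has been used: income = $357,700 + $90,000 × 1,270/6,350 = $375,700.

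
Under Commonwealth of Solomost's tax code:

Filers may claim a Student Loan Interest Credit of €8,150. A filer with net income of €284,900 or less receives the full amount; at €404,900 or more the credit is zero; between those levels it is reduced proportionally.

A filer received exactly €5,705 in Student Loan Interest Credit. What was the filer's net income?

€5,705 is 5,705/8,150 of the full €8,150, so 2,445/8,150 of the €120,000 range has been used: income = €284,900 + €120,000 × 2,445/8,150 = €320,900.

€320,900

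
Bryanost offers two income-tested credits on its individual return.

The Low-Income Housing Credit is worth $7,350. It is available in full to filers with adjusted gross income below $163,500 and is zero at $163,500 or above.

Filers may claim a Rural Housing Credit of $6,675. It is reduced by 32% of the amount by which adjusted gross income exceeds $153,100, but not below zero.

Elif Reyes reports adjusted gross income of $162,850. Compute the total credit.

$10,905

Low-Income Housing Credit: $162,850 is below the $163,500 cutoff, so the full $7,350 applies.
Rural Housing Credit: 32% of the $9,750 excess over $153,100 is $3,120; credit = $6,675 − $3,120 = $3,555.
Total: $7,350 + $3,555 = $10,905.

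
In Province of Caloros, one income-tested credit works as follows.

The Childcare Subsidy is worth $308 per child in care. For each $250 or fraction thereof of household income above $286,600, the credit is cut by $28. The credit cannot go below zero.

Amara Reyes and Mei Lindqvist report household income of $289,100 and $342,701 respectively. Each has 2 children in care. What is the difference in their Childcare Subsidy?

$336

Amara ($289,100): Childcare Subsidy: base = 2 × $308 = $616. income exceeds $286,600 by $2,500, which is 10 full-or-partial $250 increments; reduction = 10 × $28 = $280, leaving $336.
Mei ($342,701): Childcare Subsidy: base = 2 × $308 = $616. income exceeds $286,600 by $56,101 → 225 increments × $28 = $6,300 ≥ base, so the credit is $0.
Difference: |$336 − $0| = $336.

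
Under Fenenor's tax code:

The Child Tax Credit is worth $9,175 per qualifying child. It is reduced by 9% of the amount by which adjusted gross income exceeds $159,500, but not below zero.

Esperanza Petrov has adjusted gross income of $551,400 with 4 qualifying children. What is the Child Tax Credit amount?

$1,429

Child Tax Credit: base = 4 × $9,175 = $36,700. 9% of the $391,900 excess over $159,500 is $35,271; credit = $36,700 − $35,271 = $1,429.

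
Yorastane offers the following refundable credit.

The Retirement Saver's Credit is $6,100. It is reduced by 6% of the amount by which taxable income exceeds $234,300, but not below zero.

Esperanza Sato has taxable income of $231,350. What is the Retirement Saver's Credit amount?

Retirement Saver's Credit: $231,350 is at or below the $234,300 threshold, so the full $6,100 applies.

$6,100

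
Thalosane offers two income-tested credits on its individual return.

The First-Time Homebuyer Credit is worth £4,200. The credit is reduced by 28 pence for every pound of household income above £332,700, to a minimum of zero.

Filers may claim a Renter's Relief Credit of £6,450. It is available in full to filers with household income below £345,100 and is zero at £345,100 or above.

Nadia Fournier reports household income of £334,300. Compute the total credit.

£10,202

First-Time Homebuyer Credit: 28% of the £1,600 excess over £332,700 is £448; credit = £4,200 − £448 = £3,752.
Renter's Relief Credit: £334,300 is below the £345,100 cutoff, so the full £6,450 applies.
Total: £3,752 + £6,450 = £10,202.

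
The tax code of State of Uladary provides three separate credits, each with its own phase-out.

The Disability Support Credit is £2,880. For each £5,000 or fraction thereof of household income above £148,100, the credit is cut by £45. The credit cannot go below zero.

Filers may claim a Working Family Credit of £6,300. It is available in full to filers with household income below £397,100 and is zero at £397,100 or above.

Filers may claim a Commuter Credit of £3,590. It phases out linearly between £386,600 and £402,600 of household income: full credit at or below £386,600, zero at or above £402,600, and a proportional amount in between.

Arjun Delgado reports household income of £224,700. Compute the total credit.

Disability Support Credit: income exceeds £148,100 by £76,600, which is 16 full-or-partial £5,000 increments; reduction = 16 × £45 = £720, leaving £2,160.
Working Family Credit: £224,700 is below the £397,100 cutoff, so the full £6,300 applies.
Commuter Credit: £224,700 is at or below the £386,600 threshold, so the full £3,590 applies.
Total: £2,160 + £6,300 + £3,590 = £12,050.

£12,050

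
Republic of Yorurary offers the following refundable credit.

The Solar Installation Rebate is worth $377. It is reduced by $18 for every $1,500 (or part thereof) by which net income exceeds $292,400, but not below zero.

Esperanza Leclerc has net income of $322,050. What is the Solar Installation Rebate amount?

$17

Solar Installation Rebate: income exceeds $292,400 by $29,650, which is 20 full-or-partial $1,500 increments; reduction = 20 × $18 = $360, leaving $17.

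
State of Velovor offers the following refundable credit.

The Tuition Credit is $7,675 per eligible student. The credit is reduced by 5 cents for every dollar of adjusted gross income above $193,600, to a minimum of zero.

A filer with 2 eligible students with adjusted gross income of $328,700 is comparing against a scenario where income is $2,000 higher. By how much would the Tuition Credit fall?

At $328,700 — base = 2 × $7,675 = $15,350. 5% of the $135,100 excess over $193,600 is $6,755; credit = $15,350 − $6,755 = $8,595.
At $330,700 — base = 2 × $7,675 = $15,350. 5% of the $137,100 excess over $193,600 is $6,855; credit = $15,350 − $6,855 = $8,495.
Lost: $8,595 − $8,495 = $100.

$100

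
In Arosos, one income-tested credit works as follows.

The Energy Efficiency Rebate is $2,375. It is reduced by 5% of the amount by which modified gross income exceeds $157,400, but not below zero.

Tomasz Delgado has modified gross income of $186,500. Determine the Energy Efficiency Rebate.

$920

Energy Efficiency Rebate: 5% of the $29,100 excess over $157,400 is $1,455; credit = $2,375 − $1,455 = $920.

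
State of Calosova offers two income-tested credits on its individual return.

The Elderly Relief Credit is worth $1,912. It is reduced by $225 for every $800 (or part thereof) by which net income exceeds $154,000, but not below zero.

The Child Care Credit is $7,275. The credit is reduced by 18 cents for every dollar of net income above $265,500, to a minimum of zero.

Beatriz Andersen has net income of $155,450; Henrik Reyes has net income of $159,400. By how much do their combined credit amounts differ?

Beatriz ($155,450): Elderly Relief Credit: income exceeds $154,000 by $1,450, which is 2 full-or-partial $800 increments; reduction = 2 × $225 = $450, leaving $1,462. Child Care Credit: $155,450 is at or below the $265,500 threshold, so the full $7,275 applies. total $1,462 + $7,275 = $8,737
Henrik ($159,400): Elderly Relief Credit: income exceeds $154,000 by $5,400, which is 7 full-or-partial $800 increments; reduction = 7 × $225 = $1,575, leaving $337. Child Care Credit: $159,400 is at or below the $265,500 threshold, so the full $7,275 applies. total $337 + $7,275 = $7,612
Difference: |$8,737 − $7,612| = $1,125.

$1,125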